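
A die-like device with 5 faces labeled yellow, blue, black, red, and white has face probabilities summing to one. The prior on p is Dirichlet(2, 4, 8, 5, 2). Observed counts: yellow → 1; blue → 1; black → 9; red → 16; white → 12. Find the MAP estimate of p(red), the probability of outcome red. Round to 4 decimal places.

The posterior is Dirichlet(αᵢ + nᵢ) = Dirichlet(3, 5, 17, 21, 14).
For a Dirichlet(a₁,…,a_K) with all aᵢ > 1, the mode has j-th component (aⱼ − 1)/(Σaᵢ − K).
Here Σaᵢ = 60 and K = 5, so p(red) = (21 − 1)/(60 − 5) = 20/55 ≈ 0.3636.

MAP estimate of p(red) = 0.3636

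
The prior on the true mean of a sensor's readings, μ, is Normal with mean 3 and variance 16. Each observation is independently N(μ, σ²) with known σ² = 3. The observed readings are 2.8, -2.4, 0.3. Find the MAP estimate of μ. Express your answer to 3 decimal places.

n = 3; x̄ = (2.8 + (-2.4) + 0.3)/3 = 0.7/3 = 7/30 ≈ 0.2333.
For a Normal prior and Normal likelihood with known variance, the posterior is Normal; its mode equals its mean, the precision-weighted average.
Prior precision 1/σ₀² = 1/16 = 0.0625; data precision n/σ² = 3/3 = 1.
μ̂ = (0.0625·3 + 1·(7/30)) / (0.0625 + 1) = (101/240)/1.0625 = 101/255 ≈ 0.396.

μ̂_MAP = 0.396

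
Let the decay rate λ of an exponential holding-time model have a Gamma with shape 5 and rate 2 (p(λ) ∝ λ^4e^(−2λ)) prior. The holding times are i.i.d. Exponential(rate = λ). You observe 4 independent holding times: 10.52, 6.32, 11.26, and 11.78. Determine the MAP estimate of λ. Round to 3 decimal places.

The Exponential(rate=λ) likelihood is ∝ λ^n e^(−λΣtᵢ). Here n = 4 and Σtᵢ = 10.52 + 6.32 + 11.26 + 11.78 = 39.88.
Posterior ∝ λ^4e^(−2λ) · λ^4e^(−39.88λ) = λ^8e^(−41.88λ), i.e. Gamma(9, 41.88).
Mode = (a−1)/b = 8/41.88 ≈ 0.191.

λ̂_MAP = 0.191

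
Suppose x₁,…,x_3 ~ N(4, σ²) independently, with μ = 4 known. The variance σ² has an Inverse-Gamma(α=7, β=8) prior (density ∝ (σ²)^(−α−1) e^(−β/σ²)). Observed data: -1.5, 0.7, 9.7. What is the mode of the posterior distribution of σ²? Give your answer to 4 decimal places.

σ̂²_MAP = 4.7174

Sum of squared deviations about the known mean: SS = (-1.5−4)² + (0.7−4)² + (9.7−4)² = 73.63.
The Normal likelihood contributes (σ²)^(−n/2) exp(−SS/(2σ²)), so the posterior is Inverse-Gamma(α + n/2, β + SS/2) = Inverse-Gamma(8.5, 44.815).
The mode of Inverse-Gamma(a, b) is b/(a+1) = 44.815/9.5 ≈ 4.7174.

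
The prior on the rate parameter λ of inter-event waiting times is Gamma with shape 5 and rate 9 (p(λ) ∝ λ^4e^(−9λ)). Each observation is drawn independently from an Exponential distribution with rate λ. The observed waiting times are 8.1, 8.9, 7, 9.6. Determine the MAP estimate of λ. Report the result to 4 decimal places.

The Exponential(rate=λ) likelihood is ∝ λ^n e^(−λΣtᵢ). Here n = 4 and Σtᵢ = 8.1 + 8.9 + 7 + 9.6 = 33.6.
Posterior ∝ λ^4e^(−9λ) · λ^4e^(−33.6λ) = λ^8e^(−42.6λ), i.e. Gamma(9, 42.6).
Mode = (a−1)/b = 8/42.6 ≈ 0.1878.

λ̂_MAP = 0.1878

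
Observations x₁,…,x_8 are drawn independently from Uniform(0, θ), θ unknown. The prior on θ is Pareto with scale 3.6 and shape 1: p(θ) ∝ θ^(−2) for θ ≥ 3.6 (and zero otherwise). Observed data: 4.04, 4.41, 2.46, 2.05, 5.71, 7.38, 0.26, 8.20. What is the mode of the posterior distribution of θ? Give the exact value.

The Uniform(0, θ) likelihood is θ^(−n) for θ ≥ max(xᵢ), zero otherwise. Here max(xᵢ) = 8.20.
Posterior ∝ θ^(−2) · θ^(−8) = θ^(−10) on θ ≥ max(3.6, 8.20) = 8.20.
This density is strictly decreasing in θ, so the posterior mode lies at the lower boundary of the support.

θ̂_MAP = 8.20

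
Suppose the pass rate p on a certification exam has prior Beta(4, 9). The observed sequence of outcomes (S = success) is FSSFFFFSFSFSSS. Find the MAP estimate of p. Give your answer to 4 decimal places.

p̂_MAP = 0.4000

Prior: Beta(4, 9).
Data: 7 successes in 14 trials (from the sequence). The binomial likelihood contributes p^7(1−p)^7, so the posterior is Beta(4+7, 9+7) = Beta(11, 16).
For Beta(a, b) with a, b > 1 the mode is (a−1)/(a+b−2) = 10/25 ≈ 0.4000.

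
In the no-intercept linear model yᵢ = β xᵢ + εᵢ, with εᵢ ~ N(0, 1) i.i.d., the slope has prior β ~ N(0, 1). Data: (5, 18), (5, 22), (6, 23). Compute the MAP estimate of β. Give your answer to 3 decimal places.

β̂_MAP = 3.885

log p(β | y) = −Σ(yᵢ − βxᵢ)²/(2·1) − β²/(2·1) + const.
Setting the derivative to zero: Σxᵢ(yᵢ − βxᵢ)/1 − β/1 = 0, so β = Σxᵢyᵢ / (Σxᵢ² + σ²/τ²).
Σxᵢyᵢ = 5·18 + 5·22 + 6·23 = 338; Σxᵢ² = 86; σ²/τ² = 1.
β̂_MAP = 338 / (86 + 1) = 338/87 ≈ 3.885.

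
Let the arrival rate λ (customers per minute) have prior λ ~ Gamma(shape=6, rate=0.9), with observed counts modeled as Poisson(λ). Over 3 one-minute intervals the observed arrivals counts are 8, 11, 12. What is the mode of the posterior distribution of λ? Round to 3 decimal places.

λ̂_MAP = 9.231

Σxᵢ = 8+11+12 = 31, with n = 3.
Posterior ∝ λ^5e^(−0.9λ) · λ^31e^(−3λ) = λ^36e^(−3.9λ), i.e. Gamma(shape=37, rate=3.9).
The mode of a Gamma(a, b) with a ≥ 1 (shape–rate) is (a−1)/b = 36/3.9 ≈ 9.231.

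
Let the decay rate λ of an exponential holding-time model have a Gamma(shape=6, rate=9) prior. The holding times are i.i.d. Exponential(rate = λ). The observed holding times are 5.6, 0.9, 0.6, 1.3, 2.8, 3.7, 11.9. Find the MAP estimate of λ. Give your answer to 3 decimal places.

The Exponential(rate=λ) likelihood is ∝ λ^n e^(−λΣtᵢ). Here n = 7 and Σtᵢ = 5.6 + 0.9 + 0.6 + 1.3 + 2.8 + 3.7 + 11.9 = 26.8.
Posterior ∝ λ^5e^(−9λ) · λ^7e^(−26.8λ) = λ^12e^(−35.8λ), i.e. Gamma(13, 35.8).
Mode = (a−1)/b = 12/35.8 ≈ 0.335.

λ̂_MAP = 0.335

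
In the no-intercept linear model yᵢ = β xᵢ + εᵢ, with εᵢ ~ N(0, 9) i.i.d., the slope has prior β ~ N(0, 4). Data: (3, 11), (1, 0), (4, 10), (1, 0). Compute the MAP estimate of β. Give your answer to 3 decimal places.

β̂_MAP = 2.496

log p(β | y) = −Σ(yᵢ − βxᵢ)²/(2·9) − β²/(2·4) + const.
Setting the derivative to zero: Σxᵢ(yᵢ − βxᵢ)/9 − β/4 = 0, so β = Σxᵢyᵢ / (Σxᵢ² + σ²/τ²).
Σxᵢyᵢ = 3·11 + 1·0 + 4·10 + 1·0 = 73; Σxᵢ² = 27; σ²/τ² = 2.25.
β̂_MAP = 73 / (27 + 2.25) = 73/29.25 ≈ 2.496.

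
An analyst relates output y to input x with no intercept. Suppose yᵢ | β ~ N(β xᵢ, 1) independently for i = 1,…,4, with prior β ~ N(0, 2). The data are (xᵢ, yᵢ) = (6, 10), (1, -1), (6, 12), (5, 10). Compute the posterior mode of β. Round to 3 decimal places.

log p(β | y) = −Σ(yᵢ − βxᵢ)²/(2·1) − β²/(2·2) + const.
Setting the derivative to zero: Σxᵢ(yᵢ − βxᵢ)/1 − β/2 = 0, so β = Σxᵢyᵢ / (Σxᵢ² + σ²/τ²).
Σxᵢyᵢ = 6·10 + 1·(-1) + 6·12 + 5·10 = 181; Σxᵢ² = 98; σ²/τ² = 0.5.
β̂_MAP = 181 / (98 + 0.5) = 181/98.5 ≈ 1.838.

β̂_MAP = 1.838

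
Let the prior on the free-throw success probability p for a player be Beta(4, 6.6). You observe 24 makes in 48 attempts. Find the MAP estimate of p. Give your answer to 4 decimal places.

Prior: Beta(4, 6.6).
Data: 24 successes in 48 trials. The binomial likelihood contributes p^24(1−p)^24, so the posterior is Beta(4+24, 6.6+24) = Beta(28, 30.6).
For Beta(a, b) with a, b > 1 the mode is (a−1)/(a+b−2) = 27/56.6 ≈ 0.4770.

p̂_MAP = 0.4770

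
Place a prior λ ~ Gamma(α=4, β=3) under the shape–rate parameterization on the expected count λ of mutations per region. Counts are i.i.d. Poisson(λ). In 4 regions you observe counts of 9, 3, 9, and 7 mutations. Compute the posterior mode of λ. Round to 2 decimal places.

λ̂_MAP = 4.43

Σxᵢ = 9+3+9+7 = 28, with n = 4.
Posterior ∝ λ^3e^(−3λ) · λ^28e^(−4λ) = λ^31e^(−7λ), i.e. Gamma(shape=32, rate=7).
The mode of a Gamma(a, b) with a ≥ 1 (shape–rate) is (a−1)/b = 31/7 ≈ 4.43.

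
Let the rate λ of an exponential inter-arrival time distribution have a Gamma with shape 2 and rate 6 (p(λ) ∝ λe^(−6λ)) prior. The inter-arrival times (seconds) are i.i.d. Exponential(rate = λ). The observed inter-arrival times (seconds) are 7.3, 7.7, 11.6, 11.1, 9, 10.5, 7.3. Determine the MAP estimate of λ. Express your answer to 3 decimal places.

λ̂_MAP = 0.113

The Exponential(rate=λ) likelihood is ∝ λ^n e^(−λΣtᵢ). Here n = 7 and Σtᵢ = 7.3 + 7.7 + 11.6 + 11.1 + 9 + 10.5 + 7.3 = 64.5.
Posterior ∝ λe^(−6λ) · λ^7e^(−64.5λ) = λ^8e^(−70.5λ), i.e. Gamma(9, 70.5).
Mode = (a−1)/b = 8/70.5 ≈ 0.113.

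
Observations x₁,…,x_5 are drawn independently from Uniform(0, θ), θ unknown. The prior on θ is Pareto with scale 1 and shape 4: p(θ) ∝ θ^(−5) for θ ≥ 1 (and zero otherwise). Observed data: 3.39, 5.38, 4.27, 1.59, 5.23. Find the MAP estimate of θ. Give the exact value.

The Uniform(0, θ) likelihood is θ^(−n) for θ ≥ max(xᵢ), zero otherwise. Here max(xᵢ) = 5.38.
Posterior ∝ θ^(−5) · θ^(−5) = θ^(−10) on θ ≥ max(1, 5.38) = 5.38.
This density is strictly decreasing in θ, so the posterior mode lies at the lower boundary of the support.

θ̂_MAP = 5.38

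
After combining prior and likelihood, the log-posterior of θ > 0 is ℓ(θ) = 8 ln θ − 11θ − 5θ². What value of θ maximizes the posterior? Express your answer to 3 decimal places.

θ̂_MAP = 0.500

ℓ'(θ) = 8/θ − 11 − 10θ. Setting this to zero and multiplying by θ: 10θ² + 11θ − 8 = 0.
θ = (−11 + √(11² + 4·10·8)) / (2·10) = (−11 + √441) / 20 = (−11 + 21)/20 = 1/2.
ℓ''(θ) = −8/θ² − 10 < 0, confirming a maximum.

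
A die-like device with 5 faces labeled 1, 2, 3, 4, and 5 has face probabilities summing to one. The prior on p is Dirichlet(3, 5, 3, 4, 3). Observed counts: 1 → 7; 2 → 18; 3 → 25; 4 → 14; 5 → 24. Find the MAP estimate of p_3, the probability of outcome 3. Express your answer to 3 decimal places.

MAP estimate: 0.267

The posterior is Dirichlet(αᵢ + nᵢ) = Dirichlet(10, 23, 28, 18, 27).
For a Dirichlet(a₁,…,a_K) with all aᵢ > 1, the mode has j-th component (aⱼ − 1)/(Σaᵢ − K).
Here Σaᵢ = 106 and K = 5, so p_3 = (28 − 1)/(106 − 5) = 27/101 ≈ 0.267.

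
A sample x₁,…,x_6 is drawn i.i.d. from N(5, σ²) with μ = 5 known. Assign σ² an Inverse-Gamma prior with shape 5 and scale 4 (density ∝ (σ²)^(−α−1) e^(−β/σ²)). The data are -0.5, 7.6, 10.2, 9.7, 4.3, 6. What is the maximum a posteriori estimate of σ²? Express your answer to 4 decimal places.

Sum of squared deviations about the known mean: SS = (-0.5−5)² + (7.6−5)² + (10.2−5)² + (9.7−5)² + (4.3−5)² + (6−5)² = 87.63.
The Normal likelihood contributes (σ²)^(−n/2) exp(−SS/(2σ²)), so the posterior is Inverse-Gamma(α + n/2, β + SS/2) = Inverse-Gamma(8, 47.815).
The mode of Inverse-Gamma(a, b) is b/(a+1) = 47.815/9 ≈ 5.3128.

σ̂²_MAP = 5.3128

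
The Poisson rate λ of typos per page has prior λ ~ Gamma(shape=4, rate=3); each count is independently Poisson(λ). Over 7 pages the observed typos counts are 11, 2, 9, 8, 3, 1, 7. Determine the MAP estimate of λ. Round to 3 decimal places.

λ̂_MAP = 4.400

Σxᵢ = 11+2+9+8+3+1+7 = 41, with n = 7.
Posterior ∝ λ^3e^(−3λ) · λ^41e^(−7λ) = λ^44e^(−10λ), i.e. Gamma(shape=45, rate=10).
The mode of a Gamma(a, b) with a ≥ 1 (shape–rate) is (a−1)/b = 44/10 ≈ 4.400.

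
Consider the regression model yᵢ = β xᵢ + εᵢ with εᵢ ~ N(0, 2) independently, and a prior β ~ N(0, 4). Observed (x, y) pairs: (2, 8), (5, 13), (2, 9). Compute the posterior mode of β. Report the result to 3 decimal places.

log p(β | y) = −Σ(yᵢ − βxᵢ)²/(2·2) − β²/(2·4) + const.
Setting the derivative to zero: Σxᵢ(yᵢ − βxᵢ)/2 − β/4 = 0, so β = Σxᵢyᵢ / (Σxᵢ² + σ²/τ²).
Σxᵢyᵢ = 2·8 + 5·13 + 2·9 = 99; Σxᵢ² = 33; σ²/τ² = 0.5.
β̂_MAP = 99 / (33 + 0.5) = 99/33.5 ≈ 2.955.

β̂_MAP = 2.955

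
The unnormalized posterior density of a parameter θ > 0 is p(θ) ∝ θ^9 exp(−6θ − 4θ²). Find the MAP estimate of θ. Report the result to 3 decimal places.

ℓ'(θ) = 9/θ − 6 − 8θ. Setting this to zero and multiplying by θ: 8θ² + 6θ − 9 = 0.
θ = (−6 + √(6² + 4·8·9)) / (2·8) = (−6 + √324) / 16 = (−6 + 18)/16 = 3/4.
ℓ''(θ) = −9/θ² − 8 < 0, confirming a maximum.

θ̂_MAP = 0.750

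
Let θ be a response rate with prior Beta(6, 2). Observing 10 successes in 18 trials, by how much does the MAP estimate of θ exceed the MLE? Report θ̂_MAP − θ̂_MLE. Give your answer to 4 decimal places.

MAP − MLE = 0.0694

Posterior is Beta(16, 10); MAP = (16−1)/(26−2) = 15/24 ≈ 0.62500.
MLE ignores the prior: θ̂_MLE = k/n = 10/18 ≈ 0.55556.
Difference = 15/24 − 10/18 = 5/72 ≈ 0.0694.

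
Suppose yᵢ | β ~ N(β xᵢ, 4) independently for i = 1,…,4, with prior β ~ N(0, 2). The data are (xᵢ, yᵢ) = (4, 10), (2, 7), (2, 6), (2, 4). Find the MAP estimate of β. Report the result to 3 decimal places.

log p(β | y) = −Σ(yᵢ − βxᵢ)²/(2·4) − β²/(2·2) + const.
Setting the derivative to zero: Σxᵢ(yᵢ − βxᵢ)/4 − β/2 = 0, so β = Σxᵢyᵢ / (Σxᵢ² + σ²/τ²).
Σxᵢyᵢ = 4·10 + 2·7 + 2·6 + 2·4 = 74; Σxᵢ² = 28; σ²/τ² = 2.
β̂_MAP = 74 / (28 + 2) = 74/30 ≈ 2.467.

β̂_MAP = 2.467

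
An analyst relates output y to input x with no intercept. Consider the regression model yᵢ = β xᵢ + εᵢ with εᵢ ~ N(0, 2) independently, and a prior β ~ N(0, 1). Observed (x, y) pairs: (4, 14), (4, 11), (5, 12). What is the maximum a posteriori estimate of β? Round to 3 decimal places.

β̂_MAP = 2.712

log p(β | y) = −Σ(yᵢ − βxᵢ)²/(2·2) − β²/(2·1) + const.
Setting the derivative to zero: Σxᵢ(yᵢ − βxᵢ)/2 − β/1 = 0, so β = Σxᵢyᵢ / (Σxᵢ² + σ²/τ²).
Σxᵢyᵢ = 4·14 + 4·11 + 5·12 = 160; Σxᵢ² = 57; σ²/τ² = 2.
β̂_MAP = 160 / (57 + 2) = 160/59 ≈ 2.712.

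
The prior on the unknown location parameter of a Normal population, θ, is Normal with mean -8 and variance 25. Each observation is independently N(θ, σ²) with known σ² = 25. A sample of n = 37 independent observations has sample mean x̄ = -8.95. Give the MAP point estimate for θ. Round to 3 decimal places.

n = 37, x̄ = -8.95.
For a Normal prior and Normal likelihood with known variance, the posterior is Normal; its mode equals its mean, the precision-weighted average.
Prior precision 1/σ₀² = 1/25 = 0.04; data precision n/σ² = 37/25 = 1.48.
θ̂ = (0.04·(-8) + 1.48·(-8.95)) / (0.04 + 1.48) = (-13.566)/1.52 = -8.925.

θ̂_MAP = -8.925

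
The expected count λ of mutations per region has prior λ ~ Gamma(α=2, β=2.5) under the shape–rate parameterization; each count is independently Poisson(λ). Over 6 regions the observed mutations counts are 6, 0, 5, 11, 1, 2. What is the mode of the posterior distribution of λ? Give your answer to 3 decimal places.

λ̂_MAP = 3.059

Σxᵢ = 6+0+5+11+1+2 = 25, with n = 6.
Posterior ∝ λe^(−2.5λ) · λ^25e^(−6λ) = λ^26e^(−8.5λ), i.e. Gamma(shape=27, rate=8.5).
The mode of a Gamma(a, b) with a ≥ 1 (shape–rate) is (a−1)/b = 26/8.5 ≈ 3.059.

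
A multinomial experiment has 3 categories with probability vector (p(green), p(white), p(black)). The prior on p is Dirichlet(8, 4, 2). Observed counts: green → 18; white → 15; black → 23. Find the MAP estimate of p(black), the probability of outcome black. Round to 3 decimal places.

The posterior is Dirichlet(αᵢ + nᵢ) = Dirichlet(26, 19, 25).
For a Dirichlet(a₁,…,a_K) with all aᵢ > 1, the mode has j-th component (aⱼ − 1)/(Σaᵢ − K).
Here Σaᵢ = 70 and K = 3, so p(black) = (25 − 1)/(70 − 3) = 24/67 ≈ 0.358.

MAP estimate of p(black) = 0.358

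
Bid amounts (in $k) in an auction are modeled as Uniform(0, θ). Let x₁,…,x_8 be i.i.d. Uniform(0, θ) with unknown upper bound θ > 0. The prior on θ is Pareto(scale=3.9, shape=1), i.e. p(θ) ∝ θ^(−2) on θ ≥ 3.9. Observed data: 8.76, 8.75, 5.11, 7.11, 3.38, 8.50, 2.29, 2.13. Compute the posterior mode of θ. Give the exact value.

The Uniform(0, θ) likelihood is θ^(−n) for θ ≥ max(xᵢ), zero otherwise. Here max(xᵢ) = 8.76.
Posterior ∝ θ^(−2) · θ^(−8) = θ^(−10) on θ ≥ max(3.9, 8.76) = 8.76.
This density is strictly decreasing in θ, so the posterior mode lies at the lower boundary of the support.

θ̂_MAP = 8.76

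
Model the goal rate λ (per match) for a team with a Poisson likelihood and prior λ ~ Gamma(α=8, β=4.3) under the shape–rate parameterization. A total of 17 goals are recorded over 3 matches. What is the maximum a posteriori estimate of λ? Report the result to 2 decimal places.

Σxᵢ = 17, n = 3.
Posterior ∝ λ^7e^(−4.3λ) · λ^17e^(−3λ) = λ^24e^(−7.3λ), i.e. Gamma(shape=25, rate=7.3).
The mode of a Gamma(a, b) with a ≥ 1 (shape–rate) is (a−1)/b = 24/7.3 ≈ 3.29.

λ̂_MAP = 3.29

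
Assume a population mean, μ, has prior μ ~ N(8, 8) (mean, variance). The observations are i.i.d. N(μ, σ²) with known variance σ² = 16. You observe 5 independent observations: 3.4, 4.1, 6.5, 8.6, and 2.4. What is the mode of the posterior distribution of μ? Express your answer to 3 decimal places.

n = 5; x̄ = (3.4 + 4.1 + 6.5 + 8.6 + 2.4)/5 = 25/5 = 5.
For a Normal prior and Normal likelihood with known variance, the posterior is Normal; its mode equals its mean, the precision-weighted average.
Prior precision 1/σ₀² = 1/8 = 0.125; data precision n/σ² = 5/16 = 0.3125.
μ̂ = (0.125·8 + 0.3125·5) / (0.125 + 0.3125) = 2.5625/0.4375 = 41/7 ≈ 5.857.

μ̂_MAP = 5.857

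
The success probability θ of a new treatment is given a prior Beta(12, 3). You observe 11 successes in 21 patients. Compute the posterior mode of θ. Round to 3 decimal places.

θ̂_MAP = 0.647

Prior: Beta(12, 3).
Data: 11 successes in 21 trials. The binomial likelihood contributes θ^11(1−θ)^10, so the posterior is Beta(12+11, 3+10) = Beta(23, 13).
For Beta(a, b) with a, b > 1 the mode is (a−1)/(a+b−2) = 22/34 ≈ 0.647.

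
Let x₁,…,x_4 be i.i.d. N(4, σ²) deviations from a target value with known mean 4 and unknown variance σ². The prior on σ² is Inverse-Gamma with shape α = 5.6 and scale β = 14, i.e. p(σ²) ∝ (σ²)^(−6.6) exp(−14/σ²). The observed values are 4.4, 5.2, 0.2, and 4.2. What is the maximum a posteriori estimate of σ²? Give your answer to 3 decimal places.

σ̂²_MAP = 2.563

Sum of squared deviations about the known mean: SS = (4.4−4)² + (5.2−4)² + (0.2−4)² + (4.2−4)² = 16.08.
The Normal likelihood contributes (σ²)^(−n/2) exp(−SS/(2σ²)), so the posterior is Inverse-Gamma(α + n/2, β + SS/2) = Inverse-Gamma(7.6, 22.04).
The mode of Inverse-Gamma(a, b) is b/(a+1) = 22.04/8.6 ≈ 2.563.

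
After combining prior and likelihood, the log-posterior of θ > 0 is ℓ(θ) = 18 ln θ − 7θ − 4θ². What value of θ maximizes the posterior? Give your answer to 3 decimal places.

ℓ'(θ) = 18/θ − 7 − 8θ. Setting this to zero and multiplying by θ: 8θ² + 7θ − 18 = 0.
θ = (−7 + √(7² + 4·8·18)) / (2·8) = (−7 + √625) / 16 = (−7 + 25)/16 = 9/8.
ℓ''(θ) = −18/θ² − 8 < 0, confirming a maximum.

θ̂_MAP = 1.125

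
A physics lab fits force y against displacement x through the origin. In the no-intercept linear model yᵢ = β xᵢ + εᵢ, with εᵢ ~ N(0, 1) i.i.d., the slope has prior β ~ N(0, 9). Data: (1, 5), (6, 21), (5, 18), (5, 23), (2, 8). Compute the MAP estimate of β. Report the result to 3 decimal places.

log p(β | y) = −Σ(yᵢ − βxᵢ)²/(2·1) − β²/(2·9) + const.
Setting the derivative to zero: Σxᵢ(yᵢ − βxᵢ)/1 − β/9 = 0, so β = Σxᵢyᵢ / (Σxᵢ² + σ²/τ²).
Σxᵢyᵢ = 1·5 + 6·21 + 5·18 + 5·23 + 2·8 = 352; Σxᵢ² = 91; σ²/τ² = 1/9.
β̂_MAP = 352 / (91 + 1/9) = 352/(820/9) = 792/205 ≈ 3.863.

β̂_MAP = 3.863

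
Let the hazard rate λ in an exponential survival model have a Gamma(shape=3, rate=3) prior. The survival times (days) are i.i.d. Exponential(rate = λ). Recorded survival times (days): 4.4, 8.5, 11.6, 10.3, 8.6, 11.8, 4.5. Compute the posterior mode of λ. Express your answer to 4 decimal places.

The Exponential(rate=λ) likelihood is ∝ λ^n e^(−λΣtᵢ). Here n = 7 and Σtᵢ = 4.4 + 8.5 + 11.6 + 10.3 + 8.6 + 11.8 + 4.5 = 59.7.
Posterior ∝ λ^2e^(−3λ) · λ^7e^(−59.7λ) = λ^9e^(−62.7λ), i.e. Gamma(10, 62.7).
Mode = (a−1)/b = 9/62.7 ≈ 0.1435.

λ̂_MAP = 0.1435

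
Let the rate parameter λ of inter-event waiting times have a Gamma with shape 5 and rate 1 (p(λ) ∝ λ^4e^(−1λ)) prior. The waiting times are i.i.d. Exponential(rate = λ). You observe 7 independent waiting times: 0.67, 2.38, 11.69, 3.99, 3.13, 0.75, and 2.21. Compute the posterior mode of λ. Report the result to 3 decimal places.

λ̂_MAP = 0.426

The Exponential(rate=λ) likelihood is ∝ λ^n e^(−λΣtᵢ). Here n = 7 and Σtᵢ = 0.67 + 2.38 + 11.69 + 3.99 + 3.13 + 0.75 + 2.21 = 24.82.
Posterior ∝ λ^4e^(−1λ) · λ^7e^(−24.82λ) = λ^11e^(−25.82λ), i.e. Gamma(12, 25.82).
Mode = (a−1)/b = 11/25.82 ≈ 0.426.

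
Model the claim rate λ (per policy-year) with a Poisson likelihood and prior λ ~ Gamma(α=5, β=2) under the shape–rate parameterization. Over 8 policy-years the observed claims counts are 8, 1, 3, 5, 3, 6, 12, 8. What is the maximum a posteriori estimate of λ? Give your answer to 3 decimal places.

Σxᵢ = 8+1+3+5+3+6+12+8 = 46, with n = 8.
Posterior ∝ λ^4e^(−2λ) · λ^46e^(−8λ) = λ^50e^(−10λ), i.e. Gamma(shape=51, rate=10).
The mode of a Gamma(a, b) with a ≥ 1 (shape–rate) is (a−1)/b = 50/10 ≈ 5.000.

λ̂_MAP = 5.000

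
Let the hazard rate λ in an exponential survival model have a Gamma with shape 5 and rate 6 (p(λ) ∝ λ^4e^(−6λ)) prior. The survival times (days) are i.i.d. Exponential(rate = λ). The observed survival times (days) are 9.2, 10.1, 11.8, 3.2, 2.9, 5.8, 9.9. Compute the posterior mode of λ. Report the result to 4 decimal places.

λ̂_MAP = 0.1868

The Exponential(rate=λ) likelihood is ∝ λ^n e^(−λΣtᵢ). Here n = 7 and Σtᵢ = 9.2 + 10.1 + 11.8 + 3.2 + 2.9 + 5.8 + 9.9 = 52.9.
Posterior ∝ λ^4e^(−6λ) · λ^7e^(−52.9λ) = λ^11e^(−58.9λ), i.e. Gamma(12, 58.9).
Mode = (a−1)/b = 11/58.9 ≈ 0.1868.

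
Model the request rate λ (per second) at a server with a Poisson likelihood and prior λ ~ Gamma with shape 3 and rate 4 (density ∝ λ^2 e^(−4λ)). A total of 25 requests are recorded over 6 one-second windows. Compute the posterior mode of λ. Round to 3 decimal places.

Σxᵢ = 25, n = 6.
Posterior ∝ λ^2e^(−4λ) · λ^25e^(−6λ) = λ^27e^(−10λ), i.e. Gamma(shape=28, rate=10).
The mode of a Gamma(a, b) with a ≥ 1 (shape–rate) is (a−1)/b = 27/10 ≈ 2.700.

λ̂_MAP = 2.700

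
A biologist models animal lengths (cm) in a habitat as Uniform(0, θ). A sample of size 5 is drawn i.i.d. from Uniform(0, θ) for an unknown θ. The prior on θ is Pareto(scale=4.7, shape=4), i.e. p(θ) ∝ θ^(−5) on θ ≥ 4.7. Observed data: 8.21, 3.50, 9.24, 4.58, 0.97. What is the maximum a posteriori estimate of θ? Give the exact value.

θ̂_MAP = 9.24

The Uniform(0, θ) likelihood is θ^(−n) for θ ≥ max(xᵢ), zero otherwise. Here max(xᵢ) = 9.24.
Posterior ∝ θ^(−5) · θ^(−5) = θ^(−10) on θ ≥ max(4.7, 9.24) = 9.24.
This density is strictly decreasing in θ, so the posterior mode lies at the lower boundary of the support.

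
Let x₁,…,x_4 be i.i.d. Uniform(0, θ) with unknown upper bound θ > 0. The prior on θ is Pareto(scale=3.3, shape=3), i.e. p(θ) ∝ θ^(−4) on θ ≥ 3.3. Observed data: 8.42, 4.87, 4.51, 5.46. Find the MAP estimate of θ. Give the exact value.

The Uniform(0, θ) likelihood is θ^(−n) for θ ≥ max(xᵢ), zero otherwise. Here max(xᵢ) = 8.42.
Posterior ∝ θ^(−4) · θ^(−4) = θ^(−8) on θ ≥ max(3.3, 8.42) = 8.42.
This density is strictly decreasing in θ, so the posterior mode lies at the lower boundary of the support.

θ̂_MAP = 8.42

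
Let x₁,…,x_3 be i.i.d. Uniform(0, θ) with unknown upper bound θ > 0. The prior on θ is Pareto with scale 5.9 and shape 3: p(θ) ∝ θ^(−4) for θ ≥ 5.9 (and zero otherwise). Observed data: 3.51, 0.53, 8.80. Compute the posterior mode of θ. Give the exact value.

θ̂_MAP = 8.80

The Uniform(0, θ) likelihood is θ^(−n) for θ ≥ max(xᵢ), zero otherwise. Here max(xᵢ) = 8.80.
Posterior ∝ θ^(−4) · θ^(−3) = θ^(−7) on θ ≥ max(5.9, 8.80) = 8.80.
This density is strictly decreasing in θ, so the posterior mode lies at the lower boundary of the support.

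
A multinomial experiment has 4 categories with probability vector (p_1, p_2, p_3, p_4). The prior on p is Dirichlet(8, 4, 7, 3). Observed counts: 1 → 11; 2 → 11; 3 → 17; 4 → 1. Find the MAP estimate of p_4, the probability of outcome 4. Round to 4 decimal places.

The posterior is Dirichlet(αᵢ + nᵢ) = Dirichlet(19, 15, 24, 4).
For a Dirichlet(a₁,…,a_K) with all aᵢ > 1, the mode has j-th component (aⱼ − 1)/(Σaᵢ − K).
Here Σaᵢ = 62 and K = 4, so p_4 = (4 − 1)/(62 − 4) = 3/58 ≈ 0.0517.

MAP estimate: 0.0517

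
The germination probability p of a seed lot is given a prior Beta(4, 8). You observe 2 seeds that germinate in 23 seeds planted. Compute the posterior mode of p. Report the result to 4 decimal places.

p̂_MAP = 0.1515

Prior: Beta(4, 8).
Data: 2 successes in 23 trials. The binomial likelihood contributes p^2(1−p)^21, so the posterior is Beta(4+2, 8+21) = Beta(6, 29).
For Beta(a, b) with a, b > 1 the mode is (a−1)/(a+b−2) = 5/33 ≈ 0.1515.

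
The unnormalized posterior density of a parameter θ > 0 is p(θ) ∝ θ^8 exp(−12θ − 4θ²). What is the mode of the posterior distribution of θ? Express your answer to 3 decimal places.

ℓ'(θ) = 8/θ − 12 − 8θ. Setting this to zero and multiplying by θ: 8θ² + 12θ − 8 = 0.
θ = (−12 + √(12² + 4·8·8)) / (2·8) = (−12 + √400) / 16 = (−12 + 20)/16 = 1/2.
ℓ''(θ) = −8/θ² − 8 < 0, confirming a maximum.

θ̂_MAP = 0.500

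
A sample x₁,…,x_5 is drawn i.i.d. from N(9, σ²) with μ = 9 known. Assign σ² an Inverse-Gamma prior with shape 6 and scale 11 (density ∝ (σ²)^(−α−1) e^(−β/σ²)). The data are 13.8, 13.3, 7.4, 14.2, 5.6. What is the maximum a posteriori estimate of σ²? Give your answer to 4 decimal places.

σ̂²_MAP = 5.5100

Sum of squared deviations about the known mean: SS = (13.8−9)² + (13.3−9)² + (7.4−9)² + (14.2−9)² + (5.6−9)² = 82.69.
The Normal likelihood contributes (σ²)^(−n/2) exp(−SS/(2σ²)), so the posterior is Inverse-Gamma(α + n/2, β + SS/2) = Inverse-Gamma(8.5, 52.345).
The mode of Inverse-Gamma(a, b) is b/(a+1) = 52.345/9.5 ≈ 5.5100.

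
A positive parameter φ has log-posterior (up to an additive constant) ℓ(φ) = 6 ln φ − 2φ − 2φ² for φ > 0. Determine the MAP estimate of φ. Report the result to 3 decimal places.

ℓ'(φ) = 6/φ − 2 − 4φ. Setting this to zero and multiplying by φ: 4φ² + 2φ − 6 = 0.
φ = (−2 + √(2² + 4·4·6)) / (2·4) = (−2 + √100) / 8 = (−2 + 10)/8 = 1.
ℓ''(φ) = −6/φ² − 4 < 0, confirming a maximum.

φ̂_MAP = 1.000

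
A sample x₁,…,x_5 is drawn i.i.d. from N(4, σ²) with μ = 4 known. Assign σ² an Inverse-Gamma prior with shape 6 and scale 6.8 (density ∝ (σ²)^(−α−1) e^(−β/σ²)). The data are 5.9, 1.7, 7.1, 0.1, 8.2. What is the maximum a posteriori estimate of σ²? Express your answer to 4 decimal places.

σ̂²_MAP = 3.4189

Sum of squared deviations about the known mean: SS = (5.9−4)² + (1.7−4)² + (7.1−4)² + (0.1−4)² + (8.2−4)² = 51.36.
The Normal likelihood contributes (σ²)^(−n/2) exp(−SS/(2σ²)), so the posterior is Inverse-Gamma(α + n/2, β + SS/2) = Inverse-Gamma(8.5, 32.48).
The mode of Inverse-Gamma(a, b) is b/(a+1) = 32.48/9.5 ≈ 3.4189.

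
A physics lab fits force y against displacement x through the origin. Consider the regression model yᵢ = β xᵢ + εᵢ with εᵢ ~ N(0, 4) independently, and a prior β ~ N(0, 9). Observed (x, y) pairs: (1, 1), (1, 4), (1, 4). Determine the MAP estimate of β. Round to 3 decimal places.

β̂_MAP = 2.613

log p(β | y) = −Σ(yᵢ − βxᵢ)²/(2·4) − β²/(2·9) + const.
Setting the derivative to zero: Σxᵢ(yᵢ − βxᵢ)/4 − β/9 = 0, so β = Σxᵢyᵢ / (Σxᵢ² + σ²/τ²).
Σxᵢyᵢ = 1·1 + 1·4 + 1·4 = 9; Σxᵢ² = 3; σ²/τ² = 4/9.
β̂_MAP = 9 / (3 + 4/9) = 9/(31/9) = 81/31 ≈ 2.613.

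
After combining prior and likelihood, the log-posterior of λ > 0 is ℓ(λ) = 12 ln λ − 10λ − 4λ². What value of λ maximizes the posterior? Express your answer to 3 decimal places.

ℓ'(λ) = 12/λ − 10 − 8λ. Setting this to zero and multiplying by λ: 8λ² + 10λ − 12 = 0.
λ = (−10 + √(10² + 4·8·12)) / (2·8) = (−10 + √484) / 16 = (−10 + 22)/16 = 3/4.
ℓ''(λ) = −12/λ² − 8 < 0, confirming a maximum.

λ̂_MAP = 0.750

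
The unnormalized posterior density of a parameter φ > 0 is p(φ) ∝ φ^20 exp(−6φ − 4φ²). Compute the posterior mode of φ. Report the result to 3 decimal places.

φ̂_MAP = 1.250

ℓ'(φ) = 20/φ − 6 − 8φ. Setting this to zero and multiplying by φ: 8φ² + 6φ − 20 = 0.
φ = (−6 + √(6² + 4·8·20)) / (2·8) = (−6 + √676) / 16 = (−6 + 26)/16 = 5/4.
ℓ''(φ) = −20/φ² − 8 < 0, confirming a maximum.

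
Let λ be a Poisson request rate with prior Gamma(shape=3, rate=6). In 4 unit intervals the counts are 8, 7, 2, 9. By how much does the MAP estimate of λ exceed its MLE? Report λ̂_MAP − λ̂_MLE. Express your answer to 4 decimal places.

Σxᵢ = 26. Posterior is Gamma(29, 10); MAP = (29−1)/10 = 28/10 ≈ 2.80000.
MLE = x̄ = 26/4 ≈ 6.50000.
Difference = 28/10 − 26/4 = -37/10 ≈ -3.7000.

MAP − MLE = -3.7000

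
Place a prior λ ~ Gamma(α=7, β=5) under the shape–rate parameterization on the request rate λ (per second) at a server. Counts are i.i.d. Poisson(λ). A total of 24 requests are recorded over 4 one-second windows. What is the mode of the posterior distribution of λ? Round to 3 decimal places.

Σxᵢ = 24, n = 4.
Posterior ∝ λ^6e^(−5λ) · λ^24e^(−4λ) = λ^30e^(−9λ), i.e. Gamma(shape=31, rate=9).
The mode of a Gamma(a, b) with a ≥ 1 (shape–rate) is (a−1)/b = 30/9 ≈ 3.333.

λ̂_MAP = 3.333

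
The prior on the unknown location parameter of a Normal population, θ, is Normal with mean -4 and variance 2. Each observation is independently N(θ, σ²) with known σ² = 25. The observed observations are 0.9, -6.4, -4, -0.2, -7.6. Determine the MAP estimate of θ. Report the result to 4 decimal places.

θ̂_MAP = -3.8457

n = 5; x̄ = (0.9 + (-6.4) + (-4) + (-0.2) + (-7.6))/5 = -17.3/5 = -3.46.
For a Normal prior and Normal likelihood with known variance, the posterior is Normal; its mode equals its mean, the precision-weighted average.
Prior precision 1/σ₀² = 1/2 = 0.5; data precision n/σ² = 5/25 = 0.2.
θ̂ = (0.5·(-4) + 0.2·(-3.46)) / (0.5 + 0.2) = (-2.692)/0.7 = -673/175 ≈ -3.8457.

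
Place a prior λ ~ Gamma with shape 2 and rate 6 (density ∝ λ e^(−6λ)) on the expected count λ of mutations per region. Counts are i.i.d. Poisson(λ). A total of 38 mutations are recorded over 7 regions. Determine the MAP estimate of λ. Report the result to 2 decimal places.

λ̂_MAP = 3.00

Σxᵢ = 38, n = 7.
Posterior ∝ λe^(−6λ) · λ^38e^(−7λ) = λ^39e^(−13λ), i.e. Gamma(shape=40, rate=13).
The mode of a Gamma(a, b) with a ≥ 1 (shape–rate) is (a−1)/b = 39/13 ≈ 3.00.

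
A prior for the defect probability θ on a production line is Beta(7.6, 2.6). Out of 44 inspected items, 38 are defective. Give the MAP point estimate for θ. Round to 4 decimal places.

Prior: Beta(7.6, 2.6).
Data: 38 successes in 44 trials. The binomial likelihood contributes θ^38(1−θ)^6, so the posterior is Beta(7.6+38, 2.6+6) = Beta(45.6, 8.6).
For Beta(a, b) with a, b > 1 the mode is (a−1)/(a+b−2) = 44.6/52.2 ≈ 0.8544.

θ̂_MAP = 0.8544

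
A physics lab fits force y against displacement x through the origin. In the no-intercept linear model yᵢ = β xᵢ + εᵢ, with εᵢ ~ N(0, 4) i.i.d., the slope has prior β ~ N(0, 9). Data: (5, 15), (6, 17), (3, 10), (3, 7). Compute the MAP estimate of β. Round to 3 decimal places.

β̂_MAP = 2.870

log p(β | y) = −Σ(yᵢ − βxᵢ)²/(2·4) − β²/(2·9) + const.
Setting the derivative to zero: Σxᵢ(yᵢ − βxᵢ)/4 − β/9 = 0, so β = Σxᵢyᵢ / (Σxᵢ² + σ²/τ²).
Σxᵢyᵢ = 5·15 + 6·17 + 3·10 + 3·7 = 228; Σxᵢ² = 79; σ²/τ² = 4/9.
β̂_MAP = 228 / (79 + 4/9) = 228/(715/9) = 2052/715 ≈ 2.870.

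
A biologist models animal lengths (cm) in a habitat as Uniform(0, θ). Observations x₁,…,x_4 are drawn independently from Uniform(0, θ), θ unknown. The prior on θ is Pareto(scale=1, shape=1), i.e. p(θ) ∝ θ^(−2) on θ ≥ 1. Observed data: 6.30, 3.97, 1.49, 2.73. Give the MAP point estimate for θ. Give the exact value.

θ̂_MAP = 6.30

The Uniform(0, θ) likelihood is θ^(−n) for θ ≥ max(xᵢ), zero otherwise. Here max(xᵢ) = 6.30.
Posterior ∝ θ^(−2) · θ^(−4) = θ^(−6) on θ ≥ max(1, 6.30) = 6.30.
This density is strictly decreasing in θ, so the posterior mode lies at the lower boundary of the support.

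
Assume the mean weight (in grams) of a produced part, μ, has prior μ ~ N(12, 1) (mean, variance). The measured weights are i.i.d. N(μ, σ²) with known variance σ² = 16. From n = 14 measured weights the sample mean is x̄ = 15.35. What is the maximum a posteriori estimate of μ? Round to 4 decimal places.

μ̂_MAP = 13.5633

n = 14, x̄ = 15.35.
For a Normal prior and Normal likelihood with known variance, the posterior is Normal; its mode equals its mean, the precision-weighted average.
Prior precision 1/σ₀² = 1/1 = 1; data precision n/σ² = 14/16 = 0.875.
μ̂ = (1·12 + 0.875·15.35) / (1 + 0.875) = 25.43125/1.875 = 4069/300 ≈ 13.5633.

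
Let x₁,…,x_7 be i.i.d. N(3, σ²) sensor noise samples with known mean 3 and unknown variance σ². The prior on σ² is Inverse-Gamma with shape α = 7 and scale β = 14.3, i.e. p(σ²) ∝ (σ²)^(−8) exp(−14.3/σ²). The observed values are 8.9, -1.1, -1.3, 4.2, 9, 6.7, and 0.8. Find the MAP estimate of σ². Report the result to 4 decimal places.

Sum of squared deviations about the known mean: SS = (8.9−3)² + (-1.1−3)² + (-1.3−3)² + (4.2−3)² + (9−3)² + (6.7−3)² + (0.8−3)² = 126.08.
The Normal likelihood contributes (σ²)^(−n/2) exp(−SS/(2σ²)), so the posterior is Inverse-Gamma(α + n/2, β + SS/2) = Inverse-Gamma(10.5, 77.34).
The mode of Inverse-Gamma(a, b) is b/(a+1) = 77.34/11.5 ≈ 6.7252.

σ̂²_MAP = 6.7252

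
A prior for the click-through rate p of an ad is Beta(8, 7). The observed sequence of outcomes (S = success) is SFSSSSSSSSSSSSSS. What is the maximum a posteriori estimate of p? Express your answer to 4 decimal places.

Prior: Beta(8, 7).
Data: 15 successes in 16 trials (from the sequence). The binomial likelihood contributes p^15(1−p)^1, so the posterior is Beta(8+15, 7+1) = Beta(23, 8).
For Beta(a, b) with a, b > 1 the mode is (a−1)/(a+b−2) = 22/29 ≈ 0.7586.

p̂_MAP = 0.7586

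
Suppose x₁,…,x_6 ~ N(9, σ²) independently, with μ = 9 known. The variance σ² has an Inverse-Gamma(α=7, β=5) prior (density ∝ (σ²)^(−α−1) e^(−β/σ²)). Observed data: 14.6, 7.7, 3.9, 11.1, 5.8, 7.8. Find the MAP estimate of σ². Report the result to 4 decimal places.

Sum of squared deviations about the known mean: SS = (14.6−9)² + (7.7−9)² + (3.9−9)² + (11.1−9)² + (5.8−9)² + (7.8−9)² = 75.15.
The Normal likelihood contributes (σ²)^(−n/2) exp(−SS/(2σ²)), so the posterior is Inverse-Gamma(α + n/2, β + SS/2) = Inverse-Gamma(10, 42.575).
The mode of Inverse-Gamma(a, b) is b/(a+1) = 42.575/11 ≈ 3.8705.

σ̂²_MAP = 3.8705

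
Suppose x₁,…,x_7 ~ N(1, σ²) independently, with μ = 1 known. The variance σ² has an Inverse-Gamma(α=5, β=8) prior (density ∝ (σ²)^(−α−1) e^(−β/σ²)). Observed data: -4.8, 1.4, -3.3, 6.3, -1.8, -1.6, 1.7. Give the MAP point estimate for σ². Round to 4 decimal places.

Sum of squared deviations about the known mean: SS = (-4.8−1)² + (1.4−1)² + (-3.3−1)² + (6.3−1)² + (-1.8−1)² + (-1.6−1)² + (1.7−1)² = 95.47.
The Normal likelihood contributes (σ²)^(−n/2) exp(−SS/(2σ²)), so the posterior is Inverse-Gamma(α + n/2, β + SS/2) = Inverse-Gamma(8.5, 55.735).
The mode of Inverse-Gamma(a, b) is b/(a+1) = 55.735/9.5 ≈ 5.8668.

σ̂²_MAP = 5.8668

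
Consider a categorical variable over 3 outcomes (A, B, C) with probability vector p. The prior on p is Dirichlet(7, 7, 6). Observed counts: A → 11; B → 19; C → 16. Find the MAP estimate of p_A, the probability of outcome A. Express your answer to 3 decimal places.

The posterior is Dirichlet(αᵢ + nᵢ) = Dirichlet(18, 26, 22).
For a Dirichlet(a₁,…,a_K) with all aᵢ > 1, the mode has j-th component (aⱼ − 1)/(Σaᵢ − K).
Here Σaᵢ = 66 and K = 3, so p_A = (18 − 1)/(66 − 3) = 17/63 ≈ 0.270.

MAP estimate of p_A = 0.270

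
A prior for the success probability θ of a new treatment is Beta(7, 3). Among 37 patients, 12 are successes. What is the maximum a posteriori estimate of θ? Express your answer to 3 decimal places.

Prior: Beta(7, 3).
Data: 12 successes in 37 trials. The binomial likelihood contributes θ^12(1−θ)^25, so the posterior is Beta(7+12, 3+25) = Beta(19, 28).
For Beta(a, b) with a, b > 1 the mode is (a−1)/(a+b−2) = 18/45 ≈ 0.400.

θ̂_MAP = 0.400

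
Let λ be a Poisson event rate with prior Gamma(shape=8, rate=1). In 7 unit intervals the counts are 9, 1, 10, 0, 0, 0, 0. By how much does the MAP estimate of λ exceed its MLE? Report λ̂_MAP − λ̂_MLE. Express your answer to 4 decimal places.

Σxᵢ = 20. Posterior is Gamma(28, 8); MAP = (28−1)/8 = 27/8 ≈ 3.37500.
MLE = x̄ = 20/7 ≈ 2.85714.
Difference = 27/8 − 20/7 = 29/56 ≈ 0.5179.

MAP − MLE = 0.5179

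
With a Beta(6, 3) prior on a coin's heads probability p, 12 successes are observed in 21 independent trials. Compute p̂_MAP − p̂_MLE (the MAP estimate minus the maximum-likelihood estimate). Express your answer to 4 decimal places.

Posterior is Beta(18, 12); MAP = (18−1)/(30−2) = 17/28 ≈ 0.60714.
MLE ignores the prior: p̂_MLE = k/n = 12/21 ≈ 0.57143.
Difference = 17/28 − 12/21 = 1/28 ≈ 0.0357.

MAP − MLE = 0.0357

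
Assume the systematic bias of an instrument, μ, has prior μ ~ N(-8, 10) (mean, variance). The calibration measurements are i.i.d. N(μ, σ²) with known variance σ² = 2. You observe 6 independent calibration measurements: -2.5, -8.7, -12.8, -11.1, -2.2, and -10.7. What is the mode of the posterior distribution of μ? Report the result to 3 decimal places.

n = 6; x̄ = ((-2.5) + (-8.7) + (-12.8) + (-11.1) + (-2.2) + (-10.7))/6 = -48/6 = -8.
For a Normal prior and Normal likelihood with known variance, the posterior is Normal; its mode equals its mean, the precision-weighted average.
Prior precision 1/σ₀² = 1/10 = 0.1; data precision n/σ² = 6/2 = 3.
μ̂ = (0.1·(-8) + 3·(-8)) / (0.1 + 3) = (-24.8)/3.1 = -8.000.

μ̂_MAP = -8.000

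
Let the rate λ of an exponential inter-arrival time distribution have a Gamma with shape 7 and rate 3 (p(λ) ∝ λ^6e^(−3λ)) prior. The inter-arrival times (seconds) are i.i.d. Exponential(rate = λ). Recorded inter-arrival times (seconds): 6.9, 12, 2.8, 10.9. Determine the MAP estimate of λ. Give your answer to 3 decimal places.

λ̂_MAP = 0.281

The Exponential(rate=λ) likelihood is ∝ λ^n e^(−λΣtᵢ). Here n = 4 and Σtᵢ = 6.9 + 12 + 2.8 + 10.9 = 32.6.
Posterior ∝ λ^6e^(−3λ) · λ^4e^(−32.6λ) = λ^10e^(−35.6λ), i.e. Gamma(11, 35.6).
Mode = (a−1)/b = 10/35.6 ≈ 0.281.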